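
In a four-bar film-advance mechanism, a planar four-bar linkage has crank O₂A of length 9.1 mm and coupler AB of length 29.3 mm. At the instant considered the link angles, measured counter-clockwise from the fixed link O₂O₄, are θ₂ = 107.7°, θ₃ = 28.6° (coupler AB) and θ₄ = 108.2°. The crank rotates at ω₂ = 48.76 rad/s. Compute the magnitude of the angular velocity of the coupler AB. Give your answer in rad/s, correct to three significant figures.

ω₂ = 48.76 rad/s
Differentiating the loop-closure r₂e^{iθ₂}+r₃e^{iθ₃}=r₁+r₄e^{iθ₄} gives r₂ω₂e^{iθ₂}+r₃ω₃e^{iθ₃}=r₄ω₄e^{iθ₄}.
Eliminating the other unknown: ω₃ = r₂ω₂ sin(θ₄−θ₂) / [r₃ sin(θ₃−θ₄)].
Numerator sine = +0.00873; denominator sine = -0.98357.
Result = 0.0091·48.76·(+0.00873) / (0.0293·(-0.98357)) = -0.13436 rad/s; magnitude 0.13436 rad/s.

0.134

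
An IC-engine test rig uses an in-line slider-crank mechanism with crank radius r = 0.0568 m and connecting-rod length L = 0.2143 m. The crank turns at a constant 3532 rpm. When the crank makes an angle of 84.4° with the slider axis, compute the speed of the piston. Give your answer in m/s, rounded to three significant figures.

21.5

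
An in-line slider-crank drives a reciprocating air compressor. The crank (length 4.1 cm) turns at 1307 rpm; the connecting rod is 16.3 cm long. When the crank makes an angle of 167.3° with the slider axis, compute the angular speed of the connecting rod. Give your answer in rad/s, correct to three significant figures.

ω = 136.9 rad/s (converted from 1307 rpm).
The rod makes angle φ with the slider axis where L sinφ = r sinθ; differentiating, L cosφ·φ̇ = r ω cosθ.
L cosφ = √(L² − r² sin²θ) = 0.16275 m.
|ω_rod| = r ω |cosθ| / √(L² − r² sin²θ) = 0.041·136.9·0.97553/0.16275 = 33.636 rad/s.

33.6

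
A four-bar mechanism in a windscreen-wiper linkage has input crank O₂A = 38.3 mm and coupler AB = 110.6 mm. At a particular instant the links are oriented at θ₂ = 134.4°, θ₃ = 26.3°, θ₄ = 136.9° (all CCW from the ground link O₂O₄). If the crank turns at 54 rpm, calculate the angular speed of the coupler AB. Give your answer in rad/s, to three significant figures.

0.0913

ω₂ = 5.655 rad/s (from 54 rpm).
Differentiating the loop-closure r₂e^{iθ₂}+r₃e^{iθ₃}=r₁+r₄e^{iθ₄} gives r₂ω₂e^{iθ₂}+r₃ω₃e^{iθ₃}=r₄ω₄e^{iθ₄}.
Eliminating the other unknown: ω₃ = r₂ω₂ sin(θ₄−θ₂) / [r₃ sin(θ₃−θ₄)].
Numerator sine = +0.04362; denominator sine = -0.93606.
Result = 0.0383·5.655·(+0.04362) / (0.1106·(-0.93606)) = -0.091252 rad/s; magnitude 0.091252 rad/s.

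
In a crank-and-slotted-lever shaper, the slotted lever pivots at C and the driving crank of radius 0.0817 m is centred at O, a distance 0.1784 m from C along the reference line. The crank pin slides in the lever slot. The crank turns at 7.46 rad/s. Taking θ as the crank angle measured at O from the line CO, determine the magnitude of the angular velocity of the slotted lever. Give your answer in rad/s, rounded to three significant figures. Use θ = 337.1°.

ω = 7.46 rad/s
Crank pin A relative to C: A = (d + r cosθ, r sinθ); lever angle φ = atan2(r sinθ, d + r cosθ).
Differentiating tanφ: φ̇ = rω(d cosθ + r)/(d² + r² + 2dr cosθ).
d² + r² + 2dr cosθ = |CA|² = 0.0653545 m²;  d cosθ + r = +0.24604 m.
|ω_lever| = |0.0817·7.46·+0.24604| / 0.0653545 = 2.2945 rad/s.

2.29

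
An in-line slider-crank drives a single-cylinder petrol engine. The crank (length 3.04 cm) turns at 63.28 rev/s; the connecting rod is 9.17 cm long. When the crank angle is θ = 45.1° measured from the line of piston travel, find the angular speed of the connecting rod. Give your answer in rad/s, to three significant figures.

ω = 397.6 rad/s (converted from 63.28 rev/s).
The rod makes angle φ with the slider axis where L sinφ = r sinθ; differentiating, L cosφ·φ̇ = r ω cosθ.
L cosφ = √(L² − r² sin²θ) = 0.089136 m.
|ω_rod| = r ω |cosθ| / √(L² − r² sin²θ) = 0.0304·397.6·0.70587/0.089136 = 95.718 rad/s.

95.7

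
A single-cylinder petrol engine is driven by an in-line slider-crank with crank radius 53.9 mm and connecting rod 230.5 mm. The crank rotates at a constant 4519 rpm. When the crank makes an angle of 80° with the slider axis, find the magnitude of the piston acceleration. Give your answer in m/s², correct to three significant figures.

625

ω = 2π·4519/60 = 473.2 rad/s
x(θ) = r cosθ + √(L² − r² sin²θ); with ω constant, a = ω²·d²x/dθ².
d²x/dθ² = −r cosθ − r²(cos2θ)/√u − r⁴ sin²2θ/(4u^{3/2}),  u = L² − r² sin²θ = 0.0503126 m².
Substituting r = 0.0539 m, L = 0.2305 m, θ = 80°: d²x/dθ² = +0.0027895 m.
a = ω²·d²x/dθ² = (473.2)²·(+0.0027895) = +624.68 m/s²;  |a| = 624.68 m/s².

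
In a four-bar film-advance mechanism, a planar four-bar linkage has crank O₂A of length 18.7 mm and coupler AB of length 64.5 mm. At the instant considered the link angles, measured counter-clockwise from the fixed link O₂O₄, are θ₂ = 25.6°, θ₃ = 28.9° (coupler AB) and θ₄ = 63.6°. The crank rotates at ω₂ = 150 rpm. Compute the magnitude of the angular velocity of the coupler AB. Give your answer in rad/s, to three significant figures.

ω₂ = 15.71 rad/s (from 150 rpm).
Differentiating the loop-closure r₂e^{iθ₂}+r₃e^{iθ₃}=r₁+r₄e^{iθ₄} gives r₂ω₂e^{iθ₂}+r₃ω₃e^{iθ₃}=r₄ω₄e^{iθ₄}.
Eliminating the other unknown: ω₃ = r₂ω₂ sin(θ₄−θ₂) / [r₃ sin(θ₃−θ₄)].
Numerator sine = +0.61566; denominator sine = -0.56928.
Result = 0.0187·15.71·(+0.61566) / (0.0645·(-0.56928)) = -4.9251 rad/s; magnitude 4.9251 rad/s.

4.93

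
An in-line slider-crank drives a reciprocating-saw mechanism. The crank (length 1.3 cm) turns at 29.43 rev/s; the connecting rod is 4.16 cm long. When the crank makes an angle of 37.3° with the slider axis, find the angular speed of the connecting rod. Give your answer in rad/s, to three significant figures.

ω = 184.9 rad/s (converted from 29.43 rev/s).
The rod makes angle φ with the slider axis where L sinφ = r sinθ; differentiating, L cosφ·φ̇ = r ω cosθ.
L cosφ = √(L² − r² sin²θ) = 0.040847 m.
|ω_rod| = r ω |cosθ| / √(L² − r² sin²θ) = 0.013·184.9·0.79547/0.040847 = 46.814 rad/s.

46.8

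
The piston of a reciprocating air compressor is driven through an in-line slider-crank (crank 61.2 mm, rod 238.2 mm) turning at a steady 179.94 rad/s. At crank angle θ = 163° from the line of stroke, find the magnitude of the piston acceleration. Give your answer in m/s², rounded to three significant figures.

1470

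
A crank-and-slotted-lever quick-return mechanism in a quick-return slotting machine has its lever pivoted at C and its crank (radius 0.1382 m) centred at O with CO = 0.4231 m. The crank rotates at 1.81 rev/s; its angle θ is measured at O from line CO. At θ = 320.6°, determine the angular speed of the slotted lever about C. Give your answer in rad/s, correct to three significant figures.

ω = 11.37 rad/s (from 1.81 rev/s).
Crank pin A relative to C: A = (d + r cosθ, r sinθ); lever angle φ = atan2(r sinθ, d + r cosθ).
Differentiating tanφ: φ̇ = rω(d cosθ + r)/(d² + r² + 2dr cosθ).
d² + r² + 2dr cosθ = |CA|² = 0.28848 m²;  d cosθ + r = +0.46514 m.
|ω_lever| = |0.1382·11.37·+0.46514| / 0.28848 = 2.5342 rad/s.

2.53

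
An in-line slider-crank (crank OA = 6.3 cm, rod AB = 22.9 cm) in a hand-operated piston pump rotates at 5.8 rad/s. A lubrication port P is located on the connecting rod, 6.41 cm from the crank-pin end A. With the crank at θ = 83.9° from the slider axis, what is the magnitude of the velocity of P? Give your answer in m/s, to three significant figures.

ω = 5.8 rad/s.  Crank-pin speed |V_A| = rω = 0.3654 m/s, perpendicular to OA.
Rod angle: sinφ = −(r/L) sinθ ⇒ φ = -15.876°; ω_rod = −rω cosθ/√(L²−r²sin²θ) = -0.17628 rad/s.
V_P = V_A + ω_rod × AP, with AP = 0.0641 m along the rod.
Components: V_Px = −rω sinθ − a·ω_rod·sinφ = -0.36642 m/s;  V_Py = rω cosθ + a·ω_rod·cosφ = +0.02796 m/s.
|V_P| = √(V_Px² + V_Py²) = 0.36749 m/s.

0.367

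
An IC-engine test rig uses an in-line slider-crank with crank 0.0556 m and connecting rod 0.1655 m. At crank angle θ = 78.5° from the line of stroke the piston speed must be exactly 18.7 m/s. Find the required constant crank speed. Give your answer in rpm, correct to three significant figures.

For an in-line slider-crank, |v_piston| = rω|sinθ|·[1 + r cosθ/√(L² − r² sin²θ)].
With r = 0.0556 m, L = 0.1655 m, θ = 78.5°: the bracketed kinematic factor |dx/dθ| = 0.058348 m.
ω = v/|dx/dθ| = 18.7/0.058348 = 320.49 rad/s.
N = 60ω/(2π) = 3060.4 rpm.

3060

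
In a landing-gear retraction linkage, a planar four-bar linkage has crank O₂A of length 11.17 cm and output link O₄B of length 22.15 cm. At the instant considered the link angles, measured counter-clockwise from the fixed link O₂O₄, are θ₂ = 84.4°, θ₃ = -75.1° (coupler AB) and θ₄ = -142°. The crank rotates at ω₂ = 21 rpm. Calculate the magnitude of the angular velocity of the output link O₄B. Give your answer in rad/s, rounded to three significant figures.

ω₂ = 2.199 rad/s (from 21 rpm).
Differentiating the loop-closure r₂e^{iθ₂}+r₃e^{iθ₃}=r₁+r₄e^{iθ₄} gives r₂ω₂e^{iθ₂}+r₃ω₃e^{iθ₃}=r₄ω₄e^{iθ₄}.
Eliminating the other unknown: ω₄ = r₂ω₂ sin(θ₂−θ₃) / [r₄ sin(θ₄−θ₃)].
Numerator sine = +0.35021; denominator sine = -0.91982.
Result = 0.1117·2.199·(+0.35021) / (0.2215·(-0.91982)) = -0.42223 rad/s; magnitude 0.42223 rad/s.

0.422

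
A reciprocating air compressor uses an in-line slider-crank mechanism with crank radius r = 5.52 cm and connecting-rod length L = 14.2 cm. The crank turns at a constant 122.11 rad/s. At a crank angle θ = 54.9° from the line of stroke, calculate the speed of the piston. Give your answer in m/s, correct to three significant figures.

6.81

ω = 122.1 rad/s
For an in-line slider-crank, x = r cosθ + √(L² − r² sin²θ), so v = −rω sinθ·[1 + r cosθ/√(L² − r² sin²θ)].
With r = 0.0552 m, L = 0.142 m, θ = 54.9°: √(L² − r² sin²θ) = 0.13463 m.
v = −0.0552·122.1·0.81815·[1 + 0.0552·0.57501/0.13463] = -6.8149 m/s.
|v| = 6.8149 m/s.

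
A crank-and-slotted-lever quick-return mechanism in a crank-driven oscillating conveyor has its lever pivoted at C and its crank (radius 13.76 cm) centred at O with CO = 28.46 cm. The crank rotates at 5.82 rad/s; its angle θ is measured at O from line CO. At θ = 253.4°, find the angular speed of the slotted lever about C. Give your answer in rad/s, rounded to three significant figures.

ω = 5.82 rad/s
Crank pin A relative to C: A = (d + r cosθ, r sinθ); lever angle φ = atan2(r sinθ, d + r cosθ).
Differentiating tanφ: φ̇ = rω(d cosθ + r)/(d² + r² + 2dr cosθ).
d² + r² + 2dr cosθ = |CA|² = 0.0775553 m²;  d cosθ + r = +0.056293 m.
|ω_lever| = |0.1376·5.82·+0.056293| / 0.0775553 = 0.58128 rad/s.

0.581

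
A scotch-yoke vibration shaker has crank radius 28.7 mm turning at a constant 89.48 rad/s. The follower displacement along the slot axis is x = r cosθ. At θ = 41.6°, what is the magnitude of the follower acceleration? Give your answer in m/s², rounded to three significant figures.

172

ω = 89.48 rad/s
x = r cosθ ⇒ ẍ = −rω² cosθ (ω constant).
|a| = rω²|cosθ| = 0.0287·(89.48)²·|cos 41.6°| = 171.84 m/s².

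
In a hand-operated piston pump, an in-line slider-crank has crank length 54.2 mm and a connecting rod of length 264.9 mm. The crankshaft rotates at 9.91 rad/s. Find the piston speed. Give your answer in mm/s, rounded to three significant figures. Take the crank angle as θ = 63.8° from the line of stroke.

ω = 9.91 rad/s
For an in-line slider-crank, x = r cosθ + √(L² − r² sin²θ), so v = −rω sinθ·[1 + r cosθ/√(L² − r² sin²θ)].
With r = 0.0542 m, L = 0.2649 m, θ = 63.8°: √(L² − r² sin²θ) = 0.2604 m.
v = −0.0542·9.91·0.89726·[1 + 0.0542·0.44151/0.2604] = -0.52623 m/s.
|v| = 0.52623 m/s = 526.23 mm/s.

526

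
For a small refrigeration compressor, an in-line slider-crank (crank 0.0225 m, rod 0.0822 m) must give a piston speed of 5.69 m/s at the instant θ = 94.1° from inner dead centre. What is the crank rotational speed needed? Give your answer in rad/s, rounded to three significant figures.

259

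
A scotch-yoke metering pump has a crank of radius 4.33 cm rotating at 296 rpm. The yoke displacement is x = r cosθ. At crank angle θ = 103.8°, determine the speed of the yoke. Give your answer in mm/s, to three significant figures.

1300

ω = 31 rad/s (from 296 rpm).
x = r cosθ ⇒ ẋ = −rω sinθ.
|v| = rω|sinθ| = 0.0433·31·|sin 103.8°| = 1.3034 m/s = 1303.4 mm/s.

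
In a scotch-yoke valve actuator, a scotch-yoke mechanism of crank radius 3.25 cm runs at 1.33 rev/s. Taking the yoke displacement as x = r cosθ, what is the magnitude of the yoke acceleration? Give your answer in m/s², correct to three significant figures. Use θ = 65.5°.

0.941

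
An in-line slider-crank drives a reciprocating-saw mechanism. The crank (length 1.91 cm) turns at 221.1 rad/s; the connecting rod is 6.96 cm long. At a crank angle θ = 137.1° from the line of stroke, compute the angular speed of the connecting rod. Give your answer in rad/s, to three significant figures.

ω = 221.1 rad/s
The rod makes angle φ with the slider axis where L sinφ = r sinθ; differentiating, L cosφ·φ̇ = r ω cosθ.
L cosφ = √(L² − r² sin²θ) = 0.068375 m.
|ω_rod| = r ω |cosθ| / √(L² − r² sin²θ) = 0.0191·221.1·0.73254/0.068375 = 45.244 rad/s.

45.2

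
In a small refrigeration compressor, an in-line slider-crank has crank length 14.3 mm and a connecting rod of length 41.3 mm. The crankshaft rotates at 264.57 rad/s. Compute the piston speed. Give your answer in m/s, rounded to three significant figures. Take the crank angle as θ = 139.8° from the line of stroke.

1.78

ω = 264.6 rad/s
For an in-line slider-crank, x = r cosθ + √(L² − r² sin²θ), so v = −rω sinθ·[1 + r cosθ/√(L² − r² sin²θ)].
With r = 0.0143 m, L = 0.0413 m, θ = 139.8°: √(L² − r² sin²θ) = 0.040255 m.
v = −0.0143·264.6·0.64546·[1 + 0.0143·-0.76380/0.040255] = -1.7794 m/s.
|v| = 1.7794 m/s.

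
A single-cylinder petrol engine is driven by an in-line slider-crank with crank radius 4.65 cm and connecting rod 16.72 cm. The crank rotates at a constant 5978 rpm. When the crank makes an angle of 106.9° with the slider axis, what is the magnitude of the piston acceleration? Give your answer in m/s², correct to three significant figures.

9630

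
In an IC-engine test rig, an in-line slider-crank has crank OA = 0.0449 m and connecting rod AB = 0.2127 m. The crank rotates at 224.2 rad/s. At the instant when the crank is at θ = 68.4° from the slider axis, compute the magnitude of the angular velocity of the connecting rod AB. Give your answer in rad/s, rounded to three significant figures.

ω = 224.2 rad/s
The rod makes angle φ with the slider axis where L sinφ = r sinθ; differentiating, L cosφ·φ̇ = r ω cosθ.
L cosφ = √(L² − r² sin²θ) = 0.20856 m.
|ω_rod| = r ω |cosθ| / √(L² − r² sin²θ) = 0.0449·224.2·0.36812/0.20856 = 17.768 rad/s.

17.8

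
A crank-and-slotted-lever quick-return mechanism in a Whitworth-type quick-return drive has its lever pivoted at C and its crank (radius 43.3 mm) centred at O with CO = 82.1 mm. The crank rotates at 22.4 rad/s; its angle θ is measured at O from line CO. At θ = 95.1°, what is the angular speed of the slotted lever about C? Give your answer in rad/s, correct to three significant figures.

4.37

ω = 22.4 rad/s
Crank pin A relative to C: A = (d + r cosθ, r sinθ); lever angle φ = atan2(r sinθ, d + r cosθ).
Differentiating tanφ: φ̇ = rω(d cosθ + r)/(d² + r² + 2dr cosθ).
d² + r² + 2dr cosθ = |CA|² = 0.00798327 m²;  d cosθ + r = +0.036002 m.
|ω_lever| = |0.0433·22.4·+0.036002| / 0.00798327 = 4.374 rad/s.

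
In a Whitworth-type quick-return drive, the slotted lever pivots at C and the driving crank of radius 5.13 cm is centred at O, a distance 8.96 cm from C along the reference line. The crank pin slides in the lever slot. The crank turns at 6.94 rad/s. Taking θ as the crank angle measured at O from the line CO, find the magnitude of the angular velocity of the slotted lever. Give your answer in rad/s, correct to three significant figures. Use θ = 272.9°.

ω = 6.94 rad/s
Crank pin A relative to C: A = (d + r cosθ, r sinθ); lever angle φ = atan2(r sinθ, d + r cosθ).
Differentiating tanφ: φ̇ = rω(d cosθ + r)/(d² + r² + 2dr cosθ).
d² + r² + 2dr cosθ = |CA|² = 0.0111249 m²;  d cosθ + r = +0.055833 m.
|ω_lever| = |0.0513·6.94·+0.055833| / 0.0111249 = 1.7868 rad/s.

1.79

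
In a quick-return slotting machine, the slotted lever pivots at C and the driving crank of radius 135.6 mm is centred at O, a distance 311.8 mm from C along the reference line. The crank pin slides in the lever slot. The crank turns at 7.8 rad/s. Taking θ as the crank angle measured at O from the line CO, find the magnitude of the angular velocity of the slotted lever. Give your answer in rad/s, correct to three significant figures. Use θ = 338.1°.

2.32

ω = 7.8 rad/s
Crank pin A relative to C: A = (d + r cosθ, r sinθ); lever angle φ = atan2(r sinθ, d + r cosθ).
Differentiating tanφ: φ̇ = rω(d cosθ + r)/(d² + r² + 2dr cosθ).
d² + r² + 2dr cosθ = |CA|² = 0.194065 m²;  d cosθ + r = +0.4249 m.
|ω_lever| = |0.1356·7.8·+0.4249| / 0.194065 = 2.3158 rad/s.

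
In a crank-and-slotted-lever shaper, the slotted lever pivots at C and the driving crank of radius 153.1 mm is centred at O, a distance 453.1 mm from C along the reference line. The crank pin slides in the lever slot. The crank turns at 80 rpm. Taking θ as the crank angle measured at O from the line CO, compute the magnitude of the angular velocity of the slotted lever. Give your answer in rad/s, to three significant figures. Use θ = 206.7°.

ω = 8.378 rad/s (from 80 rpm).
Crank pin A relative to C: A = (d + r cosθ, r sinθ); lever angle φ = atan2(r sinθ, d + r cosθ).
Differentiating tanφ: φ̇ = rω(d cosθ + r)/(d² + r² + 2dr cosθ).
d² + r² + 2dr cosθ = |CA|² = 0.104794 m²;  d cosθ + r = -0.25169 m.
|ω_lever| = |0.1531·8.378·-0.25169| / 0.104794 = 3.0805 rad/s.

3.08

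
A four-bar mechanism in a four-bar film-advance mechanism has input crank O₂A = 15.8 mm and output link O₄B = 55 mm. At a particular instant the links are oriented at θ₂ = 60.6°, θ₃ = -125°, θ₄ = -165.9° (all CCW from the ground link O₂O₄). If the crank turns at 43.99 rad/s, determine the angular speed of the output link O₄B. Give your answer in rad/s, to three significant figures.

1.88

ω₂ = 43.99 rad/s
Differentiating the loop-closure r₂e^{iθ₂}+r₃e^{iθ₃}=r₁+r₄e^{iθ₄} gives r₂ω₂e^{iθ₂}+r₃ω₃e^{iθ₃}=r₄ω₄e^{iθ₄}.
Eliminating the other unknown: ω₄ = r₂ω₂ sin(θ₂−θ₃) / [r₄ sin(θ₄−θ₃)].
Numerator sine = -0.09758; denominator sine = -0.65474.
Result = 0.0158·43.99·(-0.09758) / (0.055·(-0.65474)) = +1.8834 rad/s; magnitude 1.8834 rad/s.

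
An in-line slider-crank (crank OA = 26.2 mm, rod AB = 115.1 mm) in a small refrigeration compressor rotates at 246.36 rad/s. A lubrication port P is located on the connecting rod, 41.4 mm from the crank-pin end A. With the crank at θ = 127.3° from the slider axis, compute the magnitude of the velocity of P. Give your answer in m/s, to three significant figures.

ω = 246.4 rad/s.  Crank-pin speed |V_A| = rω = 6.4546 m/s, perpendicular to OA.
Rod angle: sinφ = −(r/L) sinθ ⇒ φ = -10.432°; ω_rod = −rω cosθ/√(L²−r²sin²θ) = +34.554 rad/s.
V_P = V_A + ω_rod × AP, with AP = 0.0414 m along the rod.
Components: V_Px = −rω sinθ − a·ω_rod·sinφ = -4.8755 m/s;  V_Py = rω cosθ + a·ω_rod·cosφ = -2.5045 m/s.
|V_P| = √(V_Px² + V_Py²) = 5.4811 m/s.

5.48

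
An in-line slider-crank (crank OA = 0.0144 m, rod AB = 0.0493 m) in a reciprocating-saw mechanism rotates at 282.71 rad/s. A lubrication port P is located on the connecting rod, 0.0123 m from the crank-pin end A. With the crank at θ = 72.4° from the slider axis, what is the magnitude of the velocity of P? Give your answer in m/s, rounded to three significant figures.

ω = 282.7 rad/s.  Crank-pin speed |V_A| = rω = 4.071 m/s, perpendicular to OA.
Rod angle: sinφ = −(r/L) sinθ ⇒ φ = -16.166°; ω_rod = −rω cosθ/√(L²−r²sin²θ) = -25.997 rad/s.
V_P = V_A + ω_rod × AP, with AP = 0.0123 m along the rod.
Components: V_Px = −rω sinθ − a·ω_rod·sinφ = -3.9695 m/s;  V_Py = rω cosθ + a·ω_rod·cosφ = +0.92384 m/s.
|V_P| = √(V_Px² + V_Py²) = 4.0756 m/s.

4.08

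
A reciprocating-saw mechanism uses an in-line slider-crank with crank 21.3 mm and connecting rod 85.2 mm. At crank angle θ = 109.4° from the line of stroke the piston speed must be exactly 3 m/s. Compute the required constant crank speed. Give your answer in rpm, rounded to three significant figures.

For an in-line slider-crank, |v_piston| = rω|sinθ|·[1 + r cosθ/√(L² − r² sin²θ)].
With r = 0.0213 m, L = 0.0852 m, θ = 109.4°: the bracketed kinematic factor |dx/dθ| = 0.018374 m.
ω = v/|dx/dθ| = 3/0.018374 = 163.28 rad/s.
N = 60ω/(2π) = 1559.2 rpm.

1560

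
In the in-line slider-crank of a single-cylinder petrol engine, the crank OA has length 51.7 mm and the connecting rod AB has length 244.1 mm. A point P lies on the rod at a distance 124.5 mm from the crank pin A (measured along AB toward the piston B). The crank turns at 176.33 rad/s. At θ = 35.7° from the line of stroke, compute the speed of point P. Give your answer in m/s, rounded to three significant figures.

6.83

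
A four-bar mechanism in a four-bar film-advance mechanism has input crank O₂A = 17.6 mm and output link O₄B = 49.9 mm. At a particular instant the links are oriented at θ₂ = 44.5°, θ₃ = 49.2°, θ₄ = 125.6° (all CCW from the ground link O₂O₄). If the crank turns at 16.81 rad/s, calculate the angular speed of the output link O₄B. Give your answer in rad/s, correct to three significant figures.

ω₂ = 16.81 rad/s
Differentiating the loop-closure r₂e^{iθ₂}+r₃e^{iθ₃}=r₁+r₄e^{iθ₄} gives r₂ω₂e^{iθ₂}+r₃ω₃e^{iθ₃}=r₄ω₄e^{iθ₄}.
Eliminating the other unknown: ω₄ = r₂ω₂ sin(θ₂−θ₃) / [r₄ sin(θ₄−θ₃)].
Numerator sine = -0.08194; denominator sine = +0.97196.
Result = 0.0176·16.81·(-0.08194) / (0.0499·(+0.97196)) = -0.49983 rad/s; magnitude 0.49983 rad/s.

0.500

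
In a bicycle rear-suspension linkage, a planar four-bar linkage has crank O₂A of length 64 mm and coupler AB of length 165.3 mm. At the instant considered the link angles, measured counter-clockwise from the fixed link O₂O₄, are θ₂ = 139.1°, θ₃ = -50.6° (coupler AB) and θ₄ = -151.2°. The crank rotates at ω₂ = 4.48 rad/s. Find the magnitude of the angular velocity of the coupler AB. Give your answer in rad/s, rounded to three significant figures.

1.66

ω₂ = 4.48 rad/s
Differentiating the loop-closure r₂e^{iθ₂}+r₃e^{iθ₃}=r₁+r₄e^{iθ₄} gives r₂ω₂e^{iθ₂}+r₃ω₃e^{iθ₃}=r₄ω₄e^{iθ₄}.
Eliminating the other unknown: ω₃ = r₂ω₂ sin(θ₄−θ₂) / [r₃ sin(θ₃−θ₄)].
Numerator sine = +0.93789; denominator sine = +0.98294.
Result = 0.064·4.48·(+0.93789) / (0.1653·(+0.98294)) = +1.6551 rad/s; magnitude 1.6551 rad/s.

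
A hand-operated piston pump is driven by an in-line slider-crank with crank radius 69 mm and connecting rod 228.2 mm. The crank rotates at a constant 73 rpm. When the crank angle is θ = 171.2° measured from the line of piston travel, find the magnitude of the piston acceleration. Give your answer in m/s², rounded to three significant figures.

ω = 2π·73/60 = 7.645 rad/s
x(θ) = r cosθ + √(L² − r² sin²θ); with ω constant, a = ω²·d²x/dθ².
d²x/dθ² = −r cosθ − r²(cos2θ)/√u − r⁴ sin²2θ/(4u^{3/2}),  u = L² − r² sin²θ = 0.0519638 m².
Substituting r = 0.069 m, L = 0.2282 m, θ = 171.2°: d²x/dθ² = +0.048236 m.
a = ω²·d²x/dθ² = (7.645)²·(+0.048236) = +2.8189 m/s²;  |a| = 2.8189 m/s².

2.82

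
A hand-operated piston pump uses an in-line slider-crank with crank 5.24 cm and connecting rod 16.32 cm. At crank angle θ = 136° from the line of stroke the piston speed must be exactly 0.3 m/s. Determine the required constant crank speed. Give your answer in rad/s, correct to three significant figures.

10.8

For an in-line slider-crank, |v_piston| = rω|sinθ|·[1 + r cosθ/√(L² − r² sin²θ)].
With r = 0.0524 m, L = 0.1632 m, θ = 136°: the bracketed kinematic factor |dx/dθ| = 0.027776 m.
ω = v/|dx/dθ| = 0.3/0.027776 = 10.801 rad/s.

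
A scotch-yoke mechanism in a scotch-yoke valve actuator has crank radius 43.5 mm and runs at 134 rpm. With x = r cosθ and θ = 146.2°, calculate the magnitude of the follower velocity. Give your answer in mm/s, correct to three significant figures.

340

ω = 14.03 rad/s (from 134 rpm).
x = r cosθ ⇒ ẋ = −rω sinθ.
|v| = rω|sinθ| = 0.0435·14.03·|sin 146.2°| = 0.33957 m/s = 339.57 mm/s.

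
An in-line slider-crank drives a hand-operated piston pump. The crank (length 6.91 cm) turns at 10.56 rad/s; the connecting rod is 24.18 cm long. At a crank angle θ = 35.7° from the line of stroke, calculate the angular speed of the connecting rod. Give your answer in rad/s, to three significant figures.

ω = 10.56 rad/s
The rod makes angle φ with the slider axis where L sinφ = r sinθ; differentiating, L cosφ·φ̇ = r ω cosθ.
L cosφ = √(L² − r² sin²θ) = 0.23841 m.
|ω_rod| = r ω |cosθ| / √(L² − r² sin²θ) = 0.0691·10.56·0.81208/0.23841 = 2.4855 rad/s.

2.49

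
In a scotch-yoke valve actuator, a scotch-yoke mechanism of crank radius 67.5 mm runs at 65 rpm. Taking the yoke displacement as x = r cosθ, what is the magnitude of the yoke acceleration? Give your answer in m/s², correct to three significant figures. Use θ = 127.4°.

1.90

ω = 6.807 rad/s (from 65 rpm).
x = r cosθ ⇒ ẍ = −rω² cosθ (ω constant).
|a| = rω²|cosθ| = 0.0675·(6.807)²·|cos 127.4°| = 1.8995 m/s².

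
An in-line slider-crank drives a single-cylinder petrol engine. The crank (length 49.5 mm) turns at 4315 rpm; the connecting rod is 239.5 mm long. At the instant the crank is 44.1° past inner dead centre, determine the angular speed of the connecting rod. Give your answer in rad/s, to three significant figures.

ω = 451.9 rad/s (converted from 4315 rpm).
The rod makes angle φ with the slider axis where L sinφ = r sinθ; differentiating, L cosφ·φ̇ = r ω cosθ.
L cosφ = √(L² − r² sin²θ) = 0.23701 m.
|ω_rod| = r ω |cosθ| / √(L² − r² sin²θ) = 0.0495·451.9·0.71813/0.23701 = 67.772 rad/s.

67.8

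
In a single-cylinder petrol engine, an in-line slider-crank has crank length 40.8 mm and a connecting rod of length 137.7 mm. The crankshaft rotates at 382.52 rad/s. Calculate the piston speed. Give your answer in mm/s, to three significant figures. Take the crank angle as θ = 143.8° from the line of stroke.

ω = 382.5 rad/s
For an in-line slider-crank, x = r cosθ + √(L² − r² sin²θ), so v = −rω sinθ·[1 + r cosθ/√(L² − r² sin²θ)].
With r = 0.0408 m, L = 0.1377 m, θ = 143.8°: √(L² − r² sin²θ) = 0.13558 m.
v = −0.0408·382.5·0.59061·[1 + 0.0408·-0.80696/0.13558] = -6.979 m/s.
|v| = 6.979 m/s = 6979 mm/s.

6980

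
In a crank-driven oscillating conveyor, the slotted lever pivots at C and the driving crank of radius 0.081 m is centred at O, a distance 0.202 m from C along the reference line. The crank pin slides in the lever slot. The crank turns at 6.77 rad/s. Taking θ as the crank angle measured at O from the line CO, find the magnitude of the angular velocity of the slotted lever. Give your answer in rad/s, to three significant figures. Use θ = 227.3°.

1.22

ω = 6.77 rad/s
Crank pin A relative to C: A = (d + r cosθ, r sinθ); lever angle φ = atan2(r sinθ, d + r cosθ).
Differentiating tanφ: φ̇ = rω(d cosθ + r)/(d² + r² + 2dr cosθ).
d² + r² + 2dr cosθ = |CA|² = 0.0251729 m²;  d cosθ + r = -0.055988 m.
|ω_lever| = |0.081·6.77·-0.055988| / 0.0251729 = 1.2197 rad/s.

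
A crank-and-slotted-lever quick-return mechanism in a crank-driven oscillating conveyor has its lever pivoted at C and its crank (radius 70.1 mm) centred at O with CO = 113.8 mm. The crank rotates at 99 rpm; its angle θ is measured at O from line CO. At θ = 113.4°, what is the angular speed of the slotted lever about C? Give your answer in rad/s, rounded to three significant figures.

1.57

ω = 10.37 rad/s (from 99 rpm).
Crank pin A relative to C: A = (d + r cosθ, r sinθ); lever angle φ = atan2(r sinθ, d + r cosθ).
Differentiating tanφ: φ̇ = rω(d cosθ + r)/(d² + r² + 2dr cosθ).
d² + r² + 2dr cosθ = |CA|² = 0.0115281 m²;  d cosθ + r = +0.024905 m.
|ω_lever| = |0.0701·10.37·+0.024905| / 0.0115281 = 1.57 rad/s.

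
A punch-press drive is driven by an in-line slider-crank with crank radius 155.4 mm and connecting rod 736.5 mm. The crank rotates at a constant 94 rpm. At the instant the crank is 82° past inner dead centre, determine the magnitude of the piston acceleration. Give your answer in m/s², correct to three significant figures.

1.02

ω = 2π·94/60 = 9.844 rad/s
x(θ) = r cosθ + √(L² − r² sin²θ); with ω constant, a = ω²·d²x/dθ².
d²x/dθ² = −r cosθ − r²(cos2θ)/√u − r⁴ sin²2θ/(4u^{3/2}),  u = L² − r² sin²θ = 0.518751 m².
Substituting r = 0.1554 m, L = 0.7365 m, θ = 82°: d²x/dθ² = +0.010573 m.
a = ω²·d²x/dθ² = (9.844)²·(+0.010573) = +1.0245 m/s²;  |a| = 1.0245 m/s².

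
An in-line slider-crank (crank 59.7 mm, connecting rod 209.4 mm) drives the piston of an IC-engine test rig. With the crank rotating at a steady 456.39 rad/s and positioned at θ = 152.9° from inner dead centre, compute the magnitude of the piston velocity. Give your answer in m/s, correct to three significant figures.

ω = 456.4 rad/s
For an in-line slider-crank, x = r cosθ + √(L² − r² sin²θ), so v = −rω sinθ·[1 + r cosθ/√(L² − r² sin²θ)].
With r = 0.0597 m, L = 0.2094 m, θ = 152.9°: √(L² − r² sin²θ) = 0.20763 m.
v = −0.0597·456.4·0.45554·[1 + 0.0597·-0.89021/0.20763] = -9.2349 m/s.
|v| = 9.2349 m/s.

9.23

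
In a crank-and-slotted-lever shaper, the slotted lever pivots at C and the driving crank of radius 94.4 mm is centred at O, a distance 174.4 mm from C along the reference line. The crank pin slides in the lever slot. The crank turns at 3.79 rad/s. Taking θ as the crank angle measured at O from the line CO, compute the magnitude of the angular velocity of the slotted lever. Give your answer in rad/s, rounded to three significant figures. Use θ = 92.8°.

0.815

ω = 3.79 rad/s
Crank pin A relative to C: A = (d + r cosθ, r sinθ); lever angle φ = atan2(r sinθ, d + r cosθ).
Differentiating tanφ: φ̇ = rω(d cosθ + r)/(d² + r² + 2dr cosθ).
d² + r² + 2dr cosθ = |CA|² = 0.0377183 m²;  d cosθ + r = +0.085881 m.
|ω_lever| = |0.0944·3.79·+0.085881| / 0.0377183 = 0.81462 rad/s.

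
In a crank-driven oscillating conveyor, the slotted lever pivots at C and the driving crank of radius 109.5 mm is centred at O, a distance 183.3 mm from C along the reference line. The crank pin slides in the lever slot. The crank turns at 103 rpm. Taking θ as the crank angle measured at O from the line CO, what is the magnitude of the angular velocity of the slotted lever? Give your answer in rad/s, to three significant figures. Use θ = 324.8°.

3.91

ω = 10.79 rad/s (from 103 rpm).
Crank pin A relative to C: A = (d + r cosθ, r sinθ); lever angle φ = atan2(r sinθ, d + r cosθ).
Differentiating tanφ: φ̇ = rω(d cosθ + r)/(d² + r² + 2dr cosθ).
d² + r² + 2dr cosθ = |CA|² = 0.0783915 m²;  d cosθ + r = +0.25928 m.
|ω_lever| = |0.1095·10.79·+0.25928| / 0.0783915 = 3.9065 rad/s.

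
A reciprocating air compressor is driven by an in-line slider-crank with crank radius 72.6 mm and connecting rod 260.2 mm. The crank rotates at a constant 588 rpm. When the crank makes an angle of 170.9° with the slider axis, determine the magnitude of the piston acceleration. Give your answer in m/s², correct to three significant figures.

199

ω = 2π·588/60 = 61.58 rad/s
x(θ) = r cosθ + √(L² − r² sin²θ); with ω constant, a = ω²·d²x/dθ².
d²x/dθ² = −r cosθ − r²(cos2θ)/√u − r⁴ sin²2θ/(4u^{3/2}),  u = L² − r² sin²θ = 0.0675722 m².
Substituting r = 0.0726 m, L = 0.2602 m, θ = 170.9°: d²x/dθ² = +0.052386 m.
a = ω²·d²x/dθ² = (61.58)²·(+0.052386) = +198.62 m/s²;  |a| = 198.62 m/s².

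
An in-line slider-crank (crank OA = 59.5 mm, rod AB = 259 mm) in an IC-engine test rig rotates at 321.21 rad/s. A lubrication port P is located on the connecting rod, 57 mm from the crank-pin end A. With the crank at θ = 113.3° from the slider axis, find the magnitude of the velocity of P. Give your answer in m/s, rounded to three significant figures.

18.2

ω = 321.2 rad/s.  Crank-pin speed |V_A| = rω = 19.112 m/s, perpendicular to OA.
Rod angle: sinφ = −(r/L) sinθ ⇒ φ = -12.181°; ω_rod = −rω cosθ/√(L²−r²sin²θ) = +29.86 rad/s.
V_P = V_A + ω_rod × AP, with AP = 0.057 m along the rod.
Components: V_Px = −rω sinθ − a·ω_rod·sinφ = -17.194 m/s;  V_Py = rω cosθ + a·ω_rod·cosφ = -5.896 m/s.
|V_P| = √(V_Px² + V_Py²) = 18.177 m/s.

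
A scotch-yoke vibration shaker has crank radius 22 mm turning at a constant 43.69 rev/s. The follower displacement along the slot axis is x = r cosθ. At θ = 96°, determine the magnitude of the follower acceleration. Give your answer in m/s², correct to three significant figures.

173

ω = 274.5 rad/s (from 43.69 rev/s).
x = r cosθ ⇒ ẍ = −rω² cosθ (ω constant).
|a| = rω²|cosθ| = 0.022·(274.5)²·|cos 96°| = 173.29 m/s².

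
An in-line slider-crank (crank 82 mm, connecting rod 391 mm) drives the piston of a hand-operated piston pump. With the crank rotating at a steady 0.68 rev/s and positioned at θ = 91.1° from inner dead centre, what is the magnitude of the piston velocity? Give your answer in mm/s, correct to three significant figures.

ω = 2π·0.68 = 4.273 rad/s
For an in-line slider-crank, x = r cosθ + √(L² − r² sin²θ), so v = −rω sinθ·[1 + r cosθ/√(L² − r² sin²θ)].
With r = 0.082 m, L = 0.391 m, θ = 91.1°: √(L² − r² sin²θ) = 0.38231 m.
v = −0.082·4.273·0.99982·[1 + 0.082·-0.01920/0.38231] = -0.34884 m/s.
|v| = 0.34884 m/s = 348.84 mm/s.

349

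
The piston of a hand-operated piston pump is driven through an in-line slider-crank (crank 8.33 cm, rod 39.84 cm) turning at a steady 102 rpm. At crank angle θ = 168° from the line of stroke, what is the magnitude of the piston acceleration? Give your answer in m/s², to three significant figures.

ω = 2π·102/60 = 10.68 rad/s
x(θ) = r cosθ + √(L² − r² sin²θ); with ω constant, a = ω²·d²x/dθ².
d²x/dθ² = −r cosθ − r²(cos2θ)/√u − r⁴ sin²2θ/(4u^{3/2}),  u = L² − r² sin²θ = 0.158423 m².
Substituting r = 0.0833 m, L = 0.3984 m, θ = 168°: d²x/dθ² = +0.065522 m.
a = ω²·d²x/dθ² = (10.68)²·(+0.065522) = +7.4756 m/s²;  |a| = 7.4756 m/s².

7.48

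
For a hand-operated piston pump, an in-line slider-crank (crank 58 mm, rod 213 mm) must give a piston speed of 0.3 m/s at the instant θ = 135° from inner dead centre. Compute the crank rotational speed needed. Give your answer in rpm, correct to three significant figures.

86.9

For an in-line slider-crank, |v_piston| = rω|sinθ|·[1 + r cosθ/√(L² − r² sin²θ)].
With r = 0.058 m, L = 0.213 m, θ = 135°: the bracketed kinematic factor |dx/dθ| = 0.032965 m.
ω = v/|dx/dθ| = 0.3/0.032965 = 9.1006 rad/s.
N = 60ω/(2π) = 86.904 rpm.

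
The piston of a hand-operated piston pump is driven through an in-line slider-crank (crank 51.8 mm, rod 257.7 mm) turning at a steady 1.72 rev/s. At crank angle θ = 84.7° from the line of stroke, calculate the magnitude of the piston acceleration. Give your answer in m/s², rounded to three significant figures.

0.661

ω = 2π·1.72 = 10.81 rad/s
x(θ) = r cosθ + √(L² − r² sin²θ); with ω constant, a = ω²·d²x/dθ².
d²x/dθ² = −r cosθ − r²(cos2θ)/√u − r⁴ sin²2θ/(4u^{3/2}),  u = L² − r² sin²θ = 0.0637489 m².
Substituting r = 0.0518 m, L = 0.2577 m, θ = 84.7°: d²x/dθ² = +0.0056574 m.
a = ω²·d²x/dθ² = (10.81)²·(+0.0056574) = +0.66074 m/s²;  |a| = 0.66074 m/s².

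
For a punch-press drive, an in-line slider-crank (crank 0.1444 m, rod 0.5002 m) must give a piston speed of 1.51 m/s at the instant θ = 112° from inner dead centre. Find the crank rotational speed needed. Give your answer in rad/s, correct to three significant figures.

For an in-line slider-crank, |v_piston| = rω|sinθ|·[1 + r cosθ/√(L² − r² sin²θ)].
With r = 0.1444 m, L = 0.5002 m, θ = 112°: the bracketed kinematic factor |dx/dθ| = 0.11886 m.
ω = v/|dx/dθ| = 1.51/0.11886 = 12.704 rad/s.

12.7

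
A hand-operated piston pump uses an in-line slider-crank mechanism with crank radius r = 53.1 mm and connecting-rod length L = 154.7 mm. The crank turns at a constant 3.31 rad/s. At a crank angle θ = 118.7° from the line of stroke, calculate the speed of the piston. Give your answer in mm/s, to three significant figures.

128

ω = 3.31 rad/s
For an in-line slider-crank, x = r cosθ + √(L² − r² sin²θ), so v = −rω sinθ·[1 + r cosθ/√(L² − r² sin²θ)].
With r = 0.0531 m, L = 0.1547 m, θ = 118.7°: √(L² − r² sin²θ) = 0.14752 m.
v = −0.0531·3.31·0.87715·[1 + 0.0531·-0.48022/0.14752] = -0.12752 m/s.
|v| = 0.12752 m/s = 127.52 mm/s.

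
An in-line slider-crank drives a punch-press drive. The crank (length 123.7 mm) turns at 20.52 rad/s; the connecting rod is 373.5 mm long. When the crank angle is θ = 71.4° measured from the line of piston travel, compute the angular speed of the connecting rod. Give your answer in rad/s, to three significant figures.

2.28

ω = 20.52 rad/s
The rod makes angle φ with the slider axis where L sinφ = r sinθ; differentiating, L cosφ·φ̇ = r ω cosθ.
L cosφ = √(L² − r² sin²θ) = 0.35462 m.
|ω_rod| = r ω |cosθ| / √(L² − r² sin²θ) = 0.1237·20.52·0.31896/0.35462 = 2.2831 rad/s.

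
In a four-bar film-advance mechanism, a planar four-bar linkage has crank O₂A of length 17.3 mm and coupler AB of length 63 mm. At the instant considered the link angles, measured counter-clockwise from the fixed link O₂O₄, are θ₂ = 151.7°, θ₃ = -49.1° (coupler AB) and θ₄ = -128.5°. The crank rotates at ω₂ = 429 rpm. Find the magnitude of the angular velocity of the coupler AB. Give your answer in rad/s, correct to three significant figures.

ω₂ = 44.92 rad/s (from 429 rpm).
Differentiating the loop-closure r₂e^{iθ₂}+r₃e^{iθ₃}=r₁+r₄e^{iθ₄} gives r₂ω₂e^{iθ₂}+r₃ω₃e^{iθ₃}=r₄ω₄e^{iθ₄}.
Eliminating the other unknown: ω₃ = r₂ω₂ sin(θ₄−θ₂) / [r₃ sin(θ₃−θ₄)].
Numerator sine = +0.98420; denominator sine = +0.98294.
Result = 0.0173·44.92·(+0.98420) / (0.063·(+0.98294)) = +12.352 rad/s; magnitude 12.352 rad/s.

12.4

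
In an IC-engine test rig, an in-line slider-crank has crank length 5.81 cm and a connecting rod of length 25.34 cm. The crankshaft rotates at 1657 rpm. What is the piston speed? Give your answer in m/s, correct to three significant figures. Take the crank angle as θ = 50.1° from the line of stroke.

ω = 2π·1657/60 = 173.5 rad/s
For an in-line slider-crank, x = r cosθ + √(L² − r² sin²θ), so v = −rω sinθ·[1 + r cosθ/√(L² − r² sin²θ)].
With r = 0.0581 m, L = 0.2534 m, θ = 50.1°: √(L² − r² sin²θ) = 0.24945 m.
v = −0.0581·173.5·0.76717·[1 + 0.0581·0.64145/0.24945] = -8.8897 m/s.
|v| = 8.8897 m/s.

8.89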